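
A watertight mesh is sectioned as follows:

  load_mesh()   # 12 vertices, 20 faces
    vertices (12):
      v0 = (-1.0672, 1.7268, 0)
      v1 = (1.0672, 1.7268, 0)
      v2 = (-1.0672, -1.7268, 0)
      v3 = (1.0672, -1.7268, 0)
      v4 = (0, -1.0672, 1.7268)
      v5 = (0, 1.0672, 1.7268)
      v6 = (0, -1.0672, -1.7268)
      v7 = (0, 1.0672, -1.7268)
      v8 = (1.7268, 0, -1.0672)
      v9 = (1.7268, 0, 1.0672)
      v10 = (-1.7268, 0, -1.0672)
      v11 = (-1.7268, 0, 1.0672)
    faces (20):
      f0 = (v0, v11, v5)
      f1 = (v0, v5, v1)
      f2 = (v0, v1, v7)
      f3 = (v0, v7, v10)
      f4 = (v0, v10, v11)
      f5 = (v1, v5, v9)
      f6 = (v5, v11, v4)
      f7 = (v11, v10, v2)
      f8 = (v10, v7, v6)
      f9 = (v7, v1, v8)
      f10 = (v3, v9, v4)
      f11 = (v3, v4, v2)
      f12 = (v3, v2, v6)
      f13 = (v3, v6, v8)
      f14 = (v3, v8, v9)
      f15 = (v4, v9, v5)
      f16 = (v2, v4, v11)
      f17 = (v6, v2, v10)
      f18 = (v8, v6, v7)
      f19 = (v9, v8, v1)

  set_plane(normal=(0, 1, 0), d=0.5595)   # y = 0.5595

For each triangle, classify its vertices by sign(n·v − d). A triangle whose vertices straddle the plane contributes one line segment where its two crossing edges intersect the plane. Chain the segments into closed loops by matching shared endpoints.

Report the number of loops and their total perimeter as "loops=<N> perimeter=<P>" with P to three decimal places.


loops=1 perimeter=10.315

Straddling triangles (10 of 20):
  (v0,v11,v5) [+-+] → (-1.51308, 0.5595, 0.721417)–(-0.821492, 0.5595, 1.41301)  len=0.9781
  (v0,v7,v10) [++-] → (-0.821492, 0.5595, -1.41301)–(-1.51308, 0.5595, -0.721417)  len=0.9781
  (v0,v10,v11) [+--] → (-1.51308, 0.5595, -0.721417)–(-1.51308, 0.5595, 0.721417)  len=1.4428
  (v1,v5,v9) [++-] → (0.821492, 0.5595, 1.41301)–(1.51308, 0.5595, 0.721417)  len=0.9781
  (v5,v11,v4) [+--] → (-0.821492, 0.5595, 1.41301)–(0, 0.5595, 1.7268)  len=0.8794
  (v10,v7,v6) [-+-] → (-0.821492, 0.5595, -1.41301)–(0, 0.5595, -1.7268)  len=0.8794
  (v7,v1,v8) [++-] → (1.51308, 0.5595, -0.721417)–(0.821492, 0.5595, -1.41301)  len=0.9781
  (v4,v9,v5) [--+] → (0.821492, 0.5595, 1.41301)–(0, 0.5595, 1.7268)  len=0.8794
  (v8,v6,v7) [--+] → (0, 0.5595, -1.7268)–(0.821492, 0.5595, -1.41301)  len=0.8794
  (v9,v8,v1) [--+] → (1.51308, 0.5595, -0.721417)–(1.51308, 0.5595, 0.721417)  len=1.4428

Chained into 1 loop(s):
  loop 1: 10 segments, perimeter = 10.3154
Total perimeter = 10.315


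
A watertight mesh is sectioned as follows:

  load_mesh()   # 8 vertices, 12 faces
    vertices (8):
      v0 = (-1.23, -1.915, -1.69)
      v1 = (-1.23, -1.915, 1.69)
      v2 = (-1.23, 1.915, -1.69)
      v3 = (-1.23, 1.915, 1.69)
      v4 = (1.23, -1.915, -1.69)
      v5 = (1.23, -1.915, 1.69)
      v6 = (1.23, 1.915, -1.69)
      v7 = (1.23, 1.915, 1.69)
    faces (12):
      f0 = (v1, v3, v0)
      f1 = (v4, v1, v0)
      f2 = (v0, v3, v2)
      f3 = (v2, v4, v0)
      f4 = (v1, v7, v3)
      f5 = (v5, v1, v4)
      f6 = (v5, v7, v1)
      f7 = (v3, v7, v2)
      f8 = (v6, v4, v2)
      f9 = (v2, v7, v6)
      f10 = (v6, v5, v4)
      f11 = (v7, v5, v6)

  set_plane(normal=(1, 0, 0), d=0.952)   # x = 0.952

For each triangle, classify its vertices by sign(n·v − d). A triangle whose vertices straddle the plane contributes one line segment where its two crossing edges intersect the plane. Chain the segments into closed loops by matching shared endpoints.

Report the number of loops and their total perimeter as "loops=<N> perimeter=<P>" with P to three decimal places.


Straddling triangles (8 of 12):
  (v4,v1,v0) [+--] → (0.952, -1.915, -1.30803)–(0.952, -1.915, -1.69)  len=0.3820
  (v2,v4,v0) [-+-] → (0.952, -1.48218, -1.69)–(0.952, -1.915, -1.69)  len=0.4328
  (v1,v7,v3) [-+-] → (0.952, 1.48218, 1.69)–(0.952, 1.915, 1.69)  len=0.4328
  (v5,v1,v4) [+-+] → (0.952, -1.915, 1.69)–(0.952, -1.915, -1.30803)  len=2.9980
  (v5,v7,v1) [++-] → (0.952, 1.48218, 1.69)–(0.952, -1.915, 1.69)  len=3.3972
  (v3,v7,v2) [-+-] → (0.952, 1.915, 1.69)–(0.952, 1.915, 1.30803)  len=0.3820
  (v6,v4,v2) [++-] → (0.952, -1.48218, -1.69)–(0.952, 1.915, -1.69)  len=3.3972
  (v2,v7,v6) [-++] → (0.952, 1.915, 1.30803)–(0.952, 1.915, -1.69)  len=2.9980

Chained into 1 loop(s):
  loop 1: 8 segments, perimeter = 14.4200
Total perimeter = 14.420

loops=1 perimeter=14.420


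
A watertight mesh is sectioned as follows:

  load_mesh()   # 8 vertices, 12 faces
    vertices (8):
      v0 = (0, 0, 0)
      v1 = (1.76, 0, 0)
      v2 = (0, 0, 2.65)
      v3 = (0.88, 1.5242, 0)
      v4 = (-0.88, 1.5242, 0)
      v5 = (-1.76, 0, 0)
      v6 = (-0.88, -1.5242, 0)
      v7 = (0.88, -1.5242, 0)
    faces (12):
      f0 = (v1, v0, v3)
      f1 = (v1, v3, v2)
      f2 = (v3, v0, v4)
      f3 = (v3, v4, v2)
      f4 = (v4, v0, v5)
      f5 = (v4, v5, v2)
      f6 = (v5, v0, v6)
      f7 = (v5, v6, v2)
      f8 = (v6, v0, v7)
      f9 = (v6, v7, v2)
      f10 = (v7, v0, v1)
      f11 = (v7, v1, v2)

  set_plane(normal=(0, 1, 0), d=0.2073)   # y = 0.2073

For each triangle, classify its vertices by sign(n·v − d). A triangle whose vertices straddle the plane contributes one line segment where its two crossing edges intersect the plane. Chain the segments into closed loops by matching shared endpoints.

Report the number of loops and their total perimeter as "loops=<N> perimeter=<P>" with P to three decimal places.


Straddling triangles (6 of 12):
  (v1,v0,v3) [--+] → (0.119685, 0.2073, 0)–(1.64031, 0.2073, 0)  len=1.5206
  (v1,v3,v2) [-+-] → (1.64031, 0.2073, 0)–(0.119685, 0.2073, 2.28958)  len=2.7485
  (v3,v0,v4) [+-+] → (0.119685, 0.2073, 0)–(-0.119685, 0.2073, 0)  len=0.2394
  (v3,v4,v2) [++-] → (-0.119685, 0.2073, 2.28958)–(0.119685, 0.2073, 2.28958)  len=0.2394
  (v4,v0,v5) [+--] → (-0.119685, 0.2073, 0)–(-1.64031, 0.2073, 0)  len=1.5206
  (v4,v5,v2) [+--] → (-1.64031, 0.2073, 0)–(-0.119685, 0.2073, 2.28958)  len=2.7485

Chained into 1 loop(s):
  loop 1: 6 segments, perimeter = 9.0171
Total perimeter = 9.017

loops=1 perimeter=9.017


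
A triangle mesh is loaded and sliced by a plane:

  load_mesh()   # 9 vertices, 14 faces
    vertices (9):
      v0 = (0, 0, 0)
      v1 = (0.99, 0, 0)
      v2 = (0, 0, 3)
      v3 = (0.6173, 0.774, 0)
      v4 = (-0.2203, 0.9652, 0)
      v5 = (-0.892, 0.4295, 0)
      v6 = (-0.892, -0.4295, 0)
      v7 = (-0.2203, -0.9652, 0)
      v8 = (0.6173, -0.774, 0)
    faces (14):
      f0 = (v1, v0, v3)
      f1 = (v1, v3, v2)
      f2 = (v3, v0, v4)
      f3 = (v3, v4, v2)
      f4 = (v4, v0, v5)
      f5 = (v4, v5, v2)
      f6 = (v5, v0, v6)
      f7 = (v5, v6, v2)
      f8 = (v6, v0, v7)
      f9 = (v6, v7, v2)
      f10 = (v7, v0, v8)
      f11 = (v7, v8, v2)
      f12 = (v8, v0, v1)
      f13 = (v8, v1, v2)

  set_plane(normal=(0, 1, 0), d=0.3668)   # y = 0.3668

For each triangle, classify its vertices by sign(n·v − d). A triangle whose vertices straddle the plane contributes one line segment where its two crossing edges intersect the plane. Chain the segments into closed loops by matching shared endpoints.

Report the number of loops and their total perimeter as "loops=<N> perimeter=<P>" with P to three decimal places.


Straddling triangles (8 of 14):
  (v1,v0,v3) [--+] → (0.29254, 0.3668, 0)–(0.813377, 0.3668, 0)  len=0.5208
  (v1,v3,v2) [-+-] → (0.813377, 0.3668, 0)–(0.29254, 0.3668, 1.57829)  len=1.6620
  (v3,v0,v4) [+-+] → (0.29254, 0.3668, 0)–(-0.0837195, 0.3668, 0)  len=0.3763
  (v3,v4,v2) [++-] → (-0.0837195, 0.3668, 1.85993)–(0.29254, 0.3668, 1.57829)  len=0.4700
  (v4,v0,v5) [+-+] → (-0.0837195, 0.3668, 0)–(-0.761783, 0.3668, 0)  len=0.6781
  (v4,v5,v2) [++-] → (-0.761783, 0.3668, 0.437951)–(-0.0837195, 0.3668, 1.85993)  len=1.5754
  (v5,v0,v6) [+--] → (-0.761783, 0.3668, 0)–(-0.892, 0.3668, 0)  len=0.1302
  (v5,v6,v2) [+--] → (-0.892, 0.3668, 0)–(-0.761783, 0.3668, 0.437951)  len=0.4569

Chained into 1 loop(s):
  loop 1: 8 segments, perimeter = 5.8696
Total perimeter = 5.870

loops=1 perimeter=5.870


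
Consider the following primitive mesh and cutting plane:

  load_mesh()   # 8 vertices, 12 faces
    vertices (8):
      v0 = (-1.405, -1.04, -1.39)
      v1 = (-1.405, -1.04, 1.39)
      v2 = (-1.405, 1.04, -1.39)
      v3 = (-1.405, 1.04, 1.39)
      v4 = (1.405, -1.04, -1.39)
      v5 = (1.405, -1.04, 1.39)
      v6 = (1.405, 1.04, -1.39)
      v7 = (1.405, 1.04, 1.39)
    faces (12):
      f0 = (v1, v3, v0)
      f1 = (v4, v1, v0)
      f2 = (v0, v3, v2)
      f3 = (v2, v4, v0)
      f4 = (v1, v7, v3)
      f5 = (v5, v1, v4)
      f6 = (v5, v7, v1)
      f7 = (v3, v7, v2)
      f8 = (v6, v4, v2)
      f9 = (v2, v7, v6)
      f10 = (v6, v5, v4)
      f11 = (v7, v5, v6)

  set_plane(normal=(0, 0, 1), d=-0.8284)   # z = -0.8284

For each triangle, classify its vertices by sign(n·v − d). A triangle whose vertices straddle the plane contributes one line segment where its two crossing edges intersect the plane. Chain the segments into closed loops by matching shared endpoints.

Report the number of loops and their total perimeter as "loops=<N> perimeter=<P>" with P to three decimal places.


Straddling triangles (8 of 12):
  (v1,v3,v0) [++-] → (-1.405, -0.61981, -0.8284)–(-1.405, -1.04, -0.8284)  len=0.4202
  (v4,v1,v0) [-+-] → (0.83734, -1.04, -0.8284)–(-1.405, -1.04, -0.8284)  len=2.2423
  (v0,v3,v2) [-+-] → (-1.405, -0.61981, -0.8284)–(-1.405, 1.04, -0.8284)  len=1.6598
  (v5,v1,v4) [++-] → (0.83734, -1.04, -0.8284)–(1.405, -1.04, -0.8284)  len=0.5677
  (v3,v7,v2) [++-] → (-0.83734, 1.04, -0.8284)–(-1.405, 1.04, -0.8284)  len=0.5677
  (v2,v7,v6) [-+-] → (-0.83734, 1.04, -0.8284)–(1.405, 1.04, -0.8284)  len=2.2423
  (v6,v5,v4) [-+-] → (1.405, 0.61981, -0.8284)–(1.405, -1.04, -0.8284)  len=1.6598
  (v7,v5,v6) [++-] → (1.405, 0.61981, -0.8284)–(1.405, 1.04, -0.8284)  len=0.4202

Chained into 1 loop(s):
  loop 1: 8 segments, perimeter = 9.7800
Total perimeter = 9.780

loops=1 perimeter=9.780


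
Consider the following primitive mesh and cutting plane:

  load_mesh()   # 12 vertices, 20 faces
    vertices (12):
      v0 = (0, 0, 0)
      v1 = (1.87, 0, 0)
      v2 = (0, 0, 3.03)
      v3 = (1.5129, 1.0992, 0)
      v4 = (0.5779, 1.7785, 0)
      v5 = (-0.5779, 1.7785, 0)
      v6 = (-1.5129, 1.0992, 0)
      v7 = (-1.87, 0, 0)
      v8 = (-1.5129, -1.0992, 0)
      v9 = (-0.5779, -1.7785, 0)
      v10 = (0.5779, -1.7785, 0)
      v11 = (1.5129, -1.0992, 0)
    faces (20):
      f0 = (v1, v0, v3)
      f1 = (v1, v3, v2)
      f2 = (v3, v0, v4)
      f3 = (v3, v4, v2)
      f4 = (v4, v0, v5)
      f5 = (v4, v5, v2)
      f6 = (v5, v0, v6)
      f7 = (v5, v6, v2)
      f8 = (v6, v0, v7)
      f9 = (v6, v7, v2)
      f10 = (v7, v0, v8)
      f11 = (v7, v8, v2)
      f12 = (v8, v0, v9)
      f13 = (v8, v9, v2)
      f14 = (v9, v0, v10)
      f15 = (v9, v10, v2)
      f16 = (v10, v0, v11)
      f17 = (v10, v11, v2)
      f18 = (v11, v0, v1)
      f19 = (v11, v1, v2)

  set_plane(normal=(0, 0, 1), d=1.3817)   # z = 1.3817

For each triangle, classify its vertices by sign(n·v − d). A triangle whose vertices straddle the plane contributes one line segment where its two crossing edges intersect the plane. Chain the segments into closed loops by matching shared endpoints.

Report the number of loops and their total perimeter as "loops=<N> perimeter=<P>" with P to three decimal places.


Straddling triangles (10 of 20):
  (v1,v3,v2) [--+] → (0.823008, 0.597958, 1.3817)–(1.01727, 0, 1.3817)  len=0.6287
  (v3,v4,v2) [--+] → (0.314374, 0.967492, 1.3817)–(0.823008, 0.597958, 1.3817)  len=0.6287
  (v4,v5,v2) [--+] → (-0.314374, 0.967492, 1.3817)–(0.314374, 0.967492, 1.3817)  len=0.6287
  (v5,v6,v2) [--+] → (-0.823008, 0.597958, 1.3817)–(-0.314374, 0.967492, 1.3817)  len=0.6287
  (v6,v7,v2) [--+] → (-1.01727, 0, 1.3817)–(-0.823008, 0.597958, 1.3817)  len=0.6287
  (v7,v8,v2) [--+] → (-0.823008, -0.597958, 1.3817)–(-1.01727, 0, 1.3817)  len=0.6287
  (v8,v9,v2) [--+] → (-0.314374, -0.967492, 1.3817)–(-0.823008, -0.597958, 1.3817)  len=0.6287
  (v9,v10,v2) [--+] → (0.314374, -0.967492, 1.3817)–(-0.314374, -0.967492, 1.3817)  len=0.6287
  (v10,v11,v2) [--+] → (0.823008, -0.597958, 1.3817)–(0.314374, -0.967492, 1.3817)  len=0.6287
  (v11,v1,v2) [--+] → (1.01727, 0, 1.3817)–(0.823008, -0.597958, 1.3817)  len=0.6287

Chained into 1 loop(s):
  loop 1: 10 segments, perimeter = 6.2872
Total perimeter = 6.287

loops=1 perimeter=6.287


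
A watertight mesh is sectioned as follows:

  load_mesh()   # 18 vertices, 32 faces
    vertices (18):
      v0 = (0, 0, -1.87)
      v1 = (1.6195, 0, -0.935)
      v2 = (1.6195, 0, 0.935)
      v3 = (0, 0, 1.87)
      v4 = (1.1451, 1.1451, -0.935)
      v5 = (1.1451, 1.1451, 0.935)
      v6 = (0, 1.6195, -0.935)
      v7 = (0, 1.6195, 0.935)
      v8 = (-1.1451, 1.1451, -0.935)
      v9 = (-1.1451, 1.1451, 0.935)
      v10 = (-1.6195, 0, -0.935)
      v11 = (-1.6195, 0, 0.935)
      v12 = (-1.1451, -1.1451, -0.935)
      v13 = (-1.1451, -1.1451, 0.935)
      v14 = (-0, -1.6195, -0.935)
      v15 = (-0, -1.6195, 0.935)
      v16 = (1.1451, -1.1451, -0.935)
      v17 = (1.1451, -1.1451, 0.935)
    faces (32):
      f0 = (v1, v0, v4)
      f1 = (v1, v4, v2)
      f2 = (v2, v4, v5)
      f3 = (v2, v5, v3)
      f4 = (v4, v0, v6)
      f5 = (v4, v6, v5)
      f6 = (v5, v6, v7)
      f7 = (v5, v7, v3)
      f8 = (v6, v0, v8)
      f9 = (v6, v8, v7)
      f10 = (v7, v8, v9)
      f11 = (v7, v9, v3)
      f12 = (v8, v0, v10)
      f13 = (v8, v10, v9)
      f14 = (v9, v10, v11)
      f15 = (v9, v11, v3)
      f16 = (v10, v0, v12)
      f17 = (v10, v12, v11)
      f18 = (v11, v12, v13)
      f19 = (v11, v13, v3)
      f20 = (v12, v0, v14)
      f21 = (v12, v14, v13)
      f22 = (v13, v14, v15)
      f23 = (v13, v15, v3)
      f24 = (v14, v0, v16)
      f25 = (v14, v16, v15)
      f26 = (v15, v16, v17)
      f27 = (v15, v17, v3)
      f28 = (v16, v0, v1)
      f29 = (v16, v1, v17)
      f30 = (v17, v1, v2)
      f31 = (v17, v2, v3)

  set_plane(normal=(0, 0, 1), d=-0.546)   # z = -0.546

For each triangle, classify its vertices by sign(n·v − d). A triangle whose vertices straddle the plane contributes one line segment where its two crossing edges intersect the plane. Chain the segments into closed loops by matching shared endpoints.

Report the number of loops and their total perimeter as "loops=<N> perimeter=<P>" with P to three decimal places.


Straddling triangles (16 of 32):
  (v1,v4,v2) [--+] → (1.24379, 0.906895, -0.546)–(1.6195, 0, -0.546)  len=0.9816
  (v2,v4,v5) [+-+] → (1.24379, 0.906895, -0.546)–(1.1451, 1.1451, -0.546)  len=0.2578
  (v4,v6,v5) [--+] → (0.238205, 1.52081, -0.546)–(1.1451, 1.1451, -0.546)  len=0.9816
  (v5,v6,v7) [+-+] → (0.238205, 1.52081, -0.546)–(0, 1.6195, -0.546)  len=0.2578
  (v6,v8,v7) [--+] → (-0.906895, 1.24379, -0.546)–(0, 1.6195, -0.546)  len=0.9816
  (v7,v8,v9) [+-+] → (-0.906895, 1.24379, -0.546)–(-1.1451, 1.1451, -0.546)  len=0.2578
  (v8,v10,v9) [--+] → (-1.52081, 0.238205, -0.546)–(-1.1451, 1.1451, -0.546)  len=0.9816
  (v9,v10,v11) [+-+] → (-1.52081, 0.238205, -0.546)–(-1.6195, 0, -0.546)  len=0.2578
  (v10,v12,v11) [--+] → (-1.24379, -0.906895, -0.546)–(-1.6195, 0, -0.546)  len=0.9816
  (v11,v12,v13) [+-+] → (-1.24379, -0.906895, -0.546)–(-1.1451, -1.1451, -0.546)  len=0.2578
  (v12,v14,v13) [--+] → (-0.238205, -1.52081, -0.546)–(-1.1451, -1.1451, -0.546)  len=0.9816
  (v13,v14,v15) [+-+] → (-0.238205, -1.52081, -0.546)–(0, -1.6195, -0.546)  len=0.2578
  (v14,v16,v15) [--+] → (0.906895, -1.24379, -0.546)–(0, -1.6195, -0.546)  len=0.9816
  (v15,v16,v17) [+-+] → (0.906895, -1.24379, -0.546)–(1.1451, -1.1451, -0.546)  len=0.2578
  (v16,v1,v17) [--+] → (1.52081, -0.238205, -0.546)–(1.1451, -1.1451, -0.546)  len=0.9816
  (v17,v1,v2) [+-+] → (1.52081, -0.238205, -0.546)–(1.6195, 0, -0.546)  len=0.2578

Chained into 1 loop(s):
  loop 1: 16 segments, perimeter = 9.9158
Total perimeter = 9.916

loops=1 perimeter=9.916


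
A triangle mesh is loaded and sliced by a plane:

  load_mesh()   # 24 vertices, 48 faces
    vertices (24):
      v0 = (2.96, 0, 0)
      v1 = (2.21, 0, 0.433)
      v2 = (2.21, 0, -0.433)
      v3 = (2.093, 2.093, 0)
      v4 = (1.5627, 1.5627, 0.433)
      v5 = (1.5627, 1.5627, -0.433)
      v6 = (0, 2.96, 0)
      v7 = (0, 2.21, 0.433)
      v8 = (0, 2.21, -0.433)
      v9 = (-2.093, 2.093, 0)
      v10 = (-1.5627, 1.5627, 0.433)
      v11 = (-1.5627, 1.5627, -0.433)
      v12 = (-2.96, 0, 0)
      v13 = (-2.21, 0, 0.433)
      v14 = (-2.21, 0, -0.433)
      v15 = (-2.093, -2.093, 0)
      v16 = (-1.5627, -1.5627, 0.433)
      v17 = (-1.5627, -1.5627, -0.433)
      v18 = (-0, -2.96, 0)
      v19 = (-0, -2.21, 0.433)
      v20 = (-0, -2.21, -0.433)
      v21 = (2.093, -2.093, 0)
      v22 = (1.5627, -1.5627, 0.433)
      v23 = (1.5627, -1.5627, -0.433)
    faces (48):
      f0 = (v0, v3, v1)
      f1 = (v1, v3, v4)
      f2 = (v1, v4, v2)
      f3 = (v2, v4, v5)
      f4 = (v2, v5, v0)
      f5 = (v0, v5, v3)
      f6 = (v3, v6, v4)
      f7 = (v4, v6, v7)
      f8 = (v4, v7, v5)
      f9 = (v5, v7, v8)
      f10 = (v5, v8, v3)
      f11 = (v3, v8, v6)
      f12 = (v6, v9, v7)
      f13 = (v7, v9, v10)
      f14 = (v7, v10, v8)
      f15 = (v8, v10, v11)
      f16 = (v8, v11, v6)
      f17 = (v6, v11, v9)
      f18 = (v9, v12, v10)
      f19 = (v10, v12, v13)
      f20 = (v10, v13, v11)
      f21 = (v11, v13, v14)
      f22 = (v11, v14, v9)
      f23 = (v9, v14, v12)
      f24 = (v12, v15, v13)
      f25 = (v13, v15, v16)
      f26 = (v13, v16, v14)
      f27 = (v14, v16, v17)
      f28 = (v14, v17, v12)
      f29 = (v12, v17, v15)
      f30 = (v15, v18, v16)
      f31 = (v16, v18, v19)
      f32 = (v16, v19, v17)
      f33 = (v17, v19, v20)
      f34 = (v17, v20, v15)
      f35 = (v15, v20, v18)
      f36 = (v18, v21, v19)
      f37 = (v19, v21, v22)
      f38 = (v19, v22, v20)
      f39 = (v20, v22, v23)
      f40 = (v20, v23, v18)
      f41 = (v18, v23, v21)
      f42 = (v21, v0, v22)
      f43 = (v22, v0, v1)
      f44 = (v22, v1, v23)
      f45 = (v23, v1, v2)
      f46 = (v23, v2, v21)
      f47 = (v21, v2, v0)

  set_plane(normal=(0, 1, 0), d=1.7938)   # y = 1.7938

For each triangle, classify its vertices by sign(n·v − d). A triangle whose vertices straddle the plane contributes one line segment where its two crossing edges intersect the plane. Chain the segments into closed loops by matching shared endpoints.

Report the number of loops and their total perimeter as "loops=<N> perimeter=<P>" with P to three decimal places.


loops=2 perimeter=6.931

Straddling triangles (16 of 48):
  (v0,v3,v1) [-+-] → (2.21694, 1.7938, 0)–(2.10973, 1.7938, 0.0618985)  len=0.1238
  (v1,v3,v4) [-+-] → (2.10973, 1.7938, 0.0618985)–(1.7938, 1.7938, 0.244302)  len=0.3648
  (v0,v5,v3) [--+] → (1.7938, 1.7938, -0.244302)–(2.21694, 1.7938, 0)  len=0.4886
  (v3,v6,v4) [++-] → (1.30424, 1.7938, 0.361386)–(1.7938, 1.7938, 0.244302)  len=0.5034
  (v4,v6,v7) [-++] → (1.30424, 1.7938, 0.361386)–(1.00478, 1.7938, 0.433)  len=0.3079
  (v4,v7,v5) [-+-] → (1.00478, 1.7938, 0.433)–(1.00478, 1.7938, -0.123819)  len=0.5568
  (v5,v7,v8) [-++] → (1.00478, 1.7938, -0.123819)–(1.00478, 1.7938, -0.433)  len=0.3092
  (v5,v8,v3) [-++] → (1.00478, 1.7938, -0.433)–(1.7938, 1.7938, -0.244302)  len=0.8113
  (v7,v9,v10) [++-] → (-1.7938, 1.7938, 0.244302)–(-1.00478, 1.7938, 0.433)  len=0.8113
  (v7,v10,v8) [+-+] → (-1.00478, 1.7938, 0.433)–(-1.00478, 1.7938, 0.123819)  len=0.3092
  (v8,v10,v11) [+--] → (-1.00478, 1.7938, 0.123819)–(-1.00478, 1.7938, -0.433)  len=0.5568
  (v8,v11,v6) [+-+] → (-1.00478, 1.7938, -0.433)–(-1.30424, 1.7938, -0.361386)  len=0.3079
  (v6,v11,v9) [+-+] → (-1.30424, 1.7938, -0.361386)–(-1.7938, 1.7938, -0.244302)  len=0.5034
  (v9,v12,v10) [+--] → (-2.21694, 1.7938, 0)–(-1.7938, 1.7938, 0.244302)  len=0.4886
  (v11,v14,v9) [--+] → (-2.10973, 1.7938, -0.0618985)–(-1.7938, 1.7938, -0.244302)  len=0.3648
  (v9,v14,v12) [+--] → (-2.10973, 1.7938, -0.0618985)–(-2.21694, 1.7938, 0)  len=0.1238

Chained into 2 loop(s):
  loop 1: 8 segments, perimeter = 3.4657
  loop 2: 8 segments, perimeter = 3.4657
Total perimeter = 6.931


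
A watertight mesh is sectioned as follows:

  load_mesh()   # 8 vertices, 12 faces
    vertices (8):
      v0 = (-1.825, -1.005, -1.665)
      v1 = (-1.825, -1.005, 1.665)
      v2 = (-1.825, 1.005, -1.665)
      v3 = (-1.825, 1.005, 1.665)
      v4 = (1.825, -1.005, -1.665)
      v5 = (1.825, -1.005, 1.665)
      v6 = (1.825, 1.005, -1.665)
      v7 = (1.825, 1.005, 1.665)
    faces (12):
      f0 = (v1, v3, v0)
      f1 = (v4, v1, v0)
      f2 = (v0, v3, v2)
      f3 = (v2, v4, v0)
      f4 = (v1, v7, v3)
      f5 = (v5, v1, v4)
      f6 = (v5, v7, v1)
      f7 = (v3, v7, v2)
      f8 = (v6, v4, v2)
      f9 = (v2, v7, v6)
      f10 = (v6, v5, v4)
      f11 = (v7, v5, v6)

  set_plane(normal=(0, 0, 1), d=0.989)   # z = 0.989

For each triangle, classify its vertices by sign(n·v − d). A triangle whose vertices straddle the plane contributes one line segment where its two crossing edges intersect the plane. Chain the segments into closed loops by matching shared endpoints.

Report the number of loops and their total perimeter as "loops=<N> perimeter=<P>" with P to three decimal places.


Straddling triangles (8 of 12):
  (v1,v3,v0) [++-] → (-1.825, 0.596964, 0.989)–(-1.825, -1.005, 0.989)  len=1.6020
  (v4,v1,v0) [-+-] → (-1.08404, -1.005, 0.989)–(-1.825, -1.005, 0.989)  len=0.7410
  (v0,v3,v2) [-+-] → (-1.825, 0.596964, 0.989)–(-1.825, 1.005, 0.989)  len=0.4080
  (v5,v1,v4) [++-] → (-1.08404, -1.005, 0.989)–(1.825, -1.005, 0.989)  len=2.9090
  (v3,v7,v2) [++-] → (1.08404, 1.005, 0.989)–(-1.825, 1.005, 0.989)  len=2.9090
  (v2,v7,v6) [-+-] → (1.08404, 1.005, 0.989)–(1.825, 1.005, 0.989)  len=0.7410
  (v6,v5,v4) [-+-] → (1.825, -0.596964, 0.989)–(1.825, -1.005, 0.989)  len=0.4080
  (v7,v5,v6) [++-] → (1.825, -0.596964, 0.989)–(1.825, 1.005, 0.989)  len=1.6020

Chained into 1 loop(s):
  loop 1: 8 segments, perimeter = 11.3200
Total perimeter = 11.320

loops=1 perimeter=11.320


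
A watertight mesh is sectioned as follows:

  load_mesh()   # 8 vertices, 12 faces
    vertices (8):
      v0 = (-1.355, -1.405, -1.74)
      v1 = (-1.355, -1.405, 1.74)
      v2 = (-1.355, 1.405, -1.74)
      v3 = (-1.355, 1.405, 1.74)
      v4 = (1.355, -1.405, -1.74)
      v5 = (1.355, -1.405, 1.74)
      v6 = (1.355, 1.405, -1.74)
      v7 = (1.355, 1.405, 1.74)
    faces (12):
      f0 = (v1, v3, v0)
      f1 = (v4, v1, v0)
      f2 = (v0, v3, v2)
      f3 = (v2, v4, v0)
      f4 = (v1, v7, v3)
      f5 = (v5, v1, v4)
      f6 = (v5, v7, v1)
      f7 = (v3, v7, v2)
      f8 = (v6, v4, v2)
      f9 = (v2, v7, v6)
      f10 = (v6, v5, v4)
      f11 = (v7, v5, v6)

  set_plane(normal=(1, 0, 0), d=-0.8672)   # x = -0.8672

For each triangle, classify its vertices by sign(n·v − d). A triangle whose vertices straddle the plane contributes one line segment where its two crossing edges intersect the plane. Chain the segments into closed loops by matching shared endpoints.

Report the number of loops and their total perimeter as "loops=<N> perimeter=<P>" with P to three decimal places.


Straddling triangles (8 of 12):
  (v4,v1,v0) [+--] → (-0.8672, -1.405, 1.1136)–(-0.8672, -1.405, -1.74)  len=2.8536
  (v2,v4,v0) [-+-] → (-0.8672, 0.8992, -1.74)–(-0.8672, -1.405, -1.74)  len=2.3042
  (v1,v7,v3) [-+-] → (-0.8672, -0.8992, 1.74)–(-0.8672, 1.405, 1.74)  len=2.3042
  (v5,v1,v4) [+-+] → (-0.8672, -1.405, 1.74)–(-0.8672, -1.405, 1.1136)  len=0.6264
  (v5,v7,v1) [++-] → (-0.8672, -0.8992, 1.74)–(-0.8672, -1.405, 1.74)  len=0.5058
  (v3,v7,v2) [-+-] → (-0.8672, 1.405, 1.74)–(-0.8672, 1.405, -1.1136)  len=2.8536
  (v6,v4,v2) [++-] → (-0.8672, 0.8992, -1.74)–(-0.8672, 1.405, -1.74)  len=0.5058
  (v2,v7,v6) [-++] → (-0.8672, 1.405, -1.1136)–(-0.8672, 1.405, -1.74)  len=0.6264

Chained into 1 loop(s):
  loop 1: 8 segments, perimeter = 12.5800
Total perimeter = 12.580

loops=1 perimeter=12.580


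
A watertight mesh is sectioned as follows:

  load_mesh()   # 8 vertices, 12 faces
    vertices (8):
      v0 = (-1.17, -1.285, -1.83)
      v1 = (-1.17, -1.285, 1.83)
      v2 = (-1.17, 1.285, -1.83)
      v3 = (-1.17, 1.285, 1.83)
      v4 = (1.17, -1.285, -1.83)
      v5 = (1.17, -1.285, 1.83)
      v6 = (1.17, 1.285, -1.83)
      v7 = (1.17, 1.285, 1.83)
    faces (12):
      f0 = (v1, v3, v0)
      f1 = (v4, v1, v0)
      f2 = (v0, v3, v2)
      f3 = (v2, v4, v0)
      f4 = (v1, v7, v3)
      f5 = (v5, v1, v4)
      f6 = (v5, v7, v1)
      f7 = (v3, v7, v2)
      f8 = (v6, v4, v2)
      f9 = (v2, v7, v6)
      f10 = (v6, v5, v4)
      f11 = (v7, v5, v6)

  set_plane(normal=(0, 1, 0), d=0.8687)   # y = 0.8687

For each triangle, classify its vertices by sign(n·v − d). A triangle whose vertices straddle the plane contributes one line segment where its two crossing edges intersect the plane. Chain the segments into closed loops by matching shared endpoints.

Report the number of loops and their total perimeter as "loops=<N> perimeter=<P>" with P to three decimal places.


Straddling triangles (8 of 12):
  (v1,v3,v0) [-+-] → (-1.17, 0.8687, 1.83)–(-1.17, 0.8687, 1.23714)  len=0.5929
  (v0,v3,v2) [-++] → (-1.17, 0.8687, 1.23714)–(-1.17, 0.8687, -1.83)  len=3.0671
  (v2,v4,v0) [+--] → (-0.790956, 0.8687, -1.83)–(-1.17, 0.8687, -1.83)  len=0.3790
  (v1,v7,v3) [-++] → (0.790956, 0.8687, 1.83)–(-1.17, 0.8687, 1.83)  len=1.9610
  (v5,v7,v1) [-+-] → (1.17, 0.8687, 1.83)–(0.790956, 0.8687, 1.83)  len=0.3790
  (v6,v4,v2) [+-+] → (1.17, 0.8687, -1.83)–(-0.790956, 0.8687, -1.83)  len=1.9610
  (v6,v5,v4) [+--] → (1.17, 0.8687, -1.23714)–(1.17, 0.8687, -1.83)  len=0.5929
  (v7,v5,v6) [+-+] → (1.17, 0.8687, 1.83)–(1.17, 0.8687, -1.23714)  len=3.0671

Chained into 1 loop(s):
  loop 1: 8 segments, perimeter = 12.0000
Total perimeter = 12.000

loops=1 perimeter=12.000


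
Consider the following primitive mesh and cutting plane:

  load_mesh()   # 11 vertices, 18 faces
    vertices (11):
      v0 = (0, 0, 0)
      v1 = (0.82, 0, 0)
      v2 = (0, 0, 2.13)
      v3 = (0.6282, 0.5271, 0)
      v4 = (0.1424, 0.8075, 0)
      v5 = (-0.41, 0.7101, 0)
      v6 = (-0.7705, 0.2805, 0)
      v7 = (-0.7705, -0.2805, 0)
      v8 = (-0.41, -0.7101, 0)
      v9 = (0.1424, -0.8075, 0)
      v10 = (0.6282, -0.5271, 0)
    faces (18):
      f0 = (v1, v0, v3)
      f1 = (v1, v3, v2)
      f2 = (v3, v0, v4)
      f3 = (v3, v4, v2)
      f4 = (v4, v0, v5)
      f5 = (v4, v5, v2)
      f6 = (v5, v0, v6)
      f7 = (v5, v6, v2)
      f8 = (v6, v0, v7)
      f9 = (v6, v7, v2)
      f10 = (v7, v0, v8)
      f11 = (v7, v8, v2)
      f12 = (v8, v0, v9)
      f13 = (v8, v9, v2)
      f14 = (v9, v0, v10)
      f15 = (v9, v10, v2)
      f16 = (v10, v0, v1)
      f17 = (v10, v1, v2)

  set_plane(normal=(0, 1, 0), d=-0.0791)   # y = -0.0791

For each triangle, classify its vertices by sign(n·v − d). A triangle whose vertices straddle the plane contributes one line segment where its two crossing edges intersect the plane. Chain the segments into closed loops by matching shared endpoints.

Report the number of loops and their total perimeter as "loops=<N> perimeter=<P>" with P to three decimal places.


loops=1 perimeter=5.733

Straddling triangles (10 of 18):
  (v6,v0,v7) [++-] → (-0.217278, -0.0791, 0)–(-0.7705, -0.0791, 0)  len=0.5532
  (v6,v7,v2) [+-+] → (-0.7705, -0.0791, 0)–(-0.217278, -0.0791, 1.52935)  len=1.6263
  (v7,v0,v8) [-+-] → (-0.217278, -0.0791, 0)–(-0.045671, -0.0791, 0)  len=0.1716
  (v7,v8,v2) [--+] → (-0.045671, -0.0791, 1.89273)–(-0.217278, -0.0791, 1.52935)  len=0.4019
  (v8,v0,v9) [-+-] → (-0.045671, -0.0791, 0)–(0.013949, -0.0791, 0)  len=0.0596
  (v8,v9,v2) [--+] → (0.013949, -0.0791, 1.92135)–(-0.045671, -0.0791, 1.89273)  len=0.0661
  (v9,v0,v10) [-+-] → (0.013949, -0.0791, 0)–(0.0942717, -0.0791, 0)  len=0.0803
  (v9,v10,v2) [--+] → (0.0942717, -0.0791, 1.81036)–(0.013949, -0.0791, 1.92135)  len=0.1370
  (v10,v0,v1) [-++] → (0.0942717, -0.0791, 0)–(0.791217, -0.0791, 0)  len=0.6969
  (v10,v1,v2) [-++] → (0.791217, -0.0791, 0)–(0.0942717, -0.0791, 1.81036)  len=1.9399

Chained into 1 loop(s):
  loop 1: 10 segments, perimeter = 5.7329
Total perimeter = 5.733


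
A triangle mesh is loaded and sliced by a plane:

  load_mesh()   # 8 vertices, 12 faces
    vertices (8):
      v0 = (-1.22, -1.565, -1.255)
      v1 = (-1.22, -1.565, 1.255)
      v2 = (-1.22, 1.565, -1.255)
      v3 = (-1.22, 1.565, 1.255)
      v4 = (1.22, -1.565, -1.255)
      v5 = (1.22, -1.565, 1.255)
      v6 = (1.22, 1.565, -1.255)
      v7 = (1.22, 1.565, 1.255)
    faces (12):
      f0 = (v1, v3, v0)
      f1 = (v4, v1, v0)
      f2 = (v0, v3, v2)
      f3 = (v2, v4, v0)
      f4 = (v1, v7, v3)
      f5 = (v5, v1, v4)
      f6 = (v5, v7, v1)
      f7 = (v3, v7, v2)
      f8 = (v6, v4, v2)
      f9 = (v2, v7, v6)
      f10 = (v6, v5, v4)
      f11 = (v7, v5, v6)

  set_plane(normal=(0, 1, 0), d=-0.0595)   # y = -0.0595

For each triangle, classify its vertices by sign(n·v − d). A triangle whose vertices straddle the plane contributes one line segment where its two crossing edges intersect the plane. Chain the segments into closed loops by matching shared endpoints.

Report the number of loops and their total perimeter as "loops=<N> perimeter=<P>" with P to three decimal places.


loops=1 perimeter=9.900

Straddling triangles (8 of 12):
  (v1,v3,v0) [-+-] → (-1.22, -0.0595, 1.255)–(-1.22, -0.0595, -0.0477141)  len=1.3027
  (v0,v3,v2) [-++] → (-1.22, -0.0595, -0.0477141)–(-1.22, -0.0595, -1.255)  len=1.2073
  (v2,v4,v0) [+--] → (0.0463834, -0.0595, -1.255)–(-1.22, -0.0595, -1.255)  len=1.2664
  (v1,v7,v3) [-++] → (-0.0463834, -0.0595, 1.255)–(-1.22, -0.0595, 1.255)  len=1.1736
  (v5,v7,v1) [-+-] → (1.22, -0.0595, 1.255)–(-0.0463834, -0.0595, 1.255)  len=1.2664
  (v6,v4,v2) [+-+] → (1.22, -0.0595, -1.255)–(0.0463834, -0.0595, -1.255)  len=1.1736
  (v6,v5,v4) [+--] → (1.22, -0.0595, 0.0477141)–(1.22, -0.0595, -1.255)  len=1.3027
  (v7,v5,v6) [+-+] → (1.22, -0.0595, 1.255)–(1.22, -0.0595, 0.0477141)  len=1.2073

Chained into 1 loop(s):
  loop 1: 8 segments, perimeter = 9.9000
Total perimeter = 9.900


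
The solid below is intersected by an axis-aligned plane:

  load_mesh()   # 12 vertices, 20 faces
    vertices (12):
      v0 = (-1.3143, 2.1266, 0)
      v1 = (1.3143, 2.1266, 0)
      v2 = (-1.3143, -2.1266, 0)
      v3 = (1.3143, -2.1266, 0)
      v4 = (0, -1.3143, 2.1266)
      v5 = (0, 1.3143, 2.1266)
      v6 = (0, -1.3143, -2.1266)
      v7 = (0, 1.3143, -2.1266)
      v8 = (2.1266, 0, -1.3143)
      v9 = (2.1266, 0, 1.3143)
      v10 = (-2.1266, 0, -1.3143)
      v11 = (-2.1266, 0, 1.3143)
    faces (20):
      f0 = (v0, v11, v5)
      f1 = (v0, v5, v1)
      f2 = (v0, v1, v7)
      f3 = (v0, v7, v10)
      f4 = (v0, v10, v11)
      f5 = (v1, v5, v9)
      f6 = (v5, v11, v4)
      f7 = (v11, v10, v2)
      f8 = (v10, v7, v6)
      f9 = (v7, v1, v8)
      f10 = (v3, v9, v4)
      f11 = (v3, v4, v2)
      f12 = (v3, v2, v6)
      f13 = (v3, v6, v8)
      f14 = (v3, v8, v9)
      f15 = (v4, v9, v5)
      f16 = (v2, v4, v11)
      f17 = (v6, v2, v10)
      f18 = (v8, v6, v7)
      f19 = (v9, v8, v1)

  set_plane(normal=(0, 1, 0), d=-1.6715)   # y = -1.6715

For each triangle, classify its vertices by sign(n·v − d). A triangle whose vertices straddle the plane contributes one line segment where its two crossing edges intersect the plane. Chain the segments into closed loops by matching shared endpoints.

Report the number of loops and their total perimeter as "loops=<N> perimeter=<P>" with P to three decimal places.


Straddling triangles (8 of 20):
  (v11,v10,v2) [++-] → (-1.48814, -1.6715, -0.281265)–(-1.48814, -1.6715, 0.281265)  len=0.5625
  (v3,v9,v4) [-++] → (1.48814, -1.6715, 0.281265)–(0.577949, -1.6715, 1.19145)  len=1.2872
  (v3,v4,v2) [-+-] → (0.577949, -1.6715, 1.19145)–(-0.577949, -1.6715, 1.19145)  len=1.1559
  (v3,v2,v6) [--+] → (-0.577949, -1.6715, -1.19145)–(0.577949, -1.6715, -1.19145)  len=1.1559
  (v3,v6,v8) [-++] → (0.577949, -1.6715, -1.19145)–(1.48814, -1.6715, -0.281265)  len=1.2872
  (v3,v8,v9) [-++] → (1.48814, -1.6715, -0.281265)–(1.48814, -1.6715, 0.281265)  len=0.5625
  (v2,v4,v11) [-++] → (-0.577949, -1.6715, 1.19145)–(-1.48814, -1.6715, 0.281265)  len=1.2872
  (v6,v2,v10) [+-+] → (-0.577949, -1.6715, -1.19145)–(-1.48814, -1.6715, -0.281265)  len=1.2872

Chained into 1 loop(s):
  loop 1: 8 segments, perimeter = 8.5856
Total perimeter = 8.586

loops=1 perimeter=8.586


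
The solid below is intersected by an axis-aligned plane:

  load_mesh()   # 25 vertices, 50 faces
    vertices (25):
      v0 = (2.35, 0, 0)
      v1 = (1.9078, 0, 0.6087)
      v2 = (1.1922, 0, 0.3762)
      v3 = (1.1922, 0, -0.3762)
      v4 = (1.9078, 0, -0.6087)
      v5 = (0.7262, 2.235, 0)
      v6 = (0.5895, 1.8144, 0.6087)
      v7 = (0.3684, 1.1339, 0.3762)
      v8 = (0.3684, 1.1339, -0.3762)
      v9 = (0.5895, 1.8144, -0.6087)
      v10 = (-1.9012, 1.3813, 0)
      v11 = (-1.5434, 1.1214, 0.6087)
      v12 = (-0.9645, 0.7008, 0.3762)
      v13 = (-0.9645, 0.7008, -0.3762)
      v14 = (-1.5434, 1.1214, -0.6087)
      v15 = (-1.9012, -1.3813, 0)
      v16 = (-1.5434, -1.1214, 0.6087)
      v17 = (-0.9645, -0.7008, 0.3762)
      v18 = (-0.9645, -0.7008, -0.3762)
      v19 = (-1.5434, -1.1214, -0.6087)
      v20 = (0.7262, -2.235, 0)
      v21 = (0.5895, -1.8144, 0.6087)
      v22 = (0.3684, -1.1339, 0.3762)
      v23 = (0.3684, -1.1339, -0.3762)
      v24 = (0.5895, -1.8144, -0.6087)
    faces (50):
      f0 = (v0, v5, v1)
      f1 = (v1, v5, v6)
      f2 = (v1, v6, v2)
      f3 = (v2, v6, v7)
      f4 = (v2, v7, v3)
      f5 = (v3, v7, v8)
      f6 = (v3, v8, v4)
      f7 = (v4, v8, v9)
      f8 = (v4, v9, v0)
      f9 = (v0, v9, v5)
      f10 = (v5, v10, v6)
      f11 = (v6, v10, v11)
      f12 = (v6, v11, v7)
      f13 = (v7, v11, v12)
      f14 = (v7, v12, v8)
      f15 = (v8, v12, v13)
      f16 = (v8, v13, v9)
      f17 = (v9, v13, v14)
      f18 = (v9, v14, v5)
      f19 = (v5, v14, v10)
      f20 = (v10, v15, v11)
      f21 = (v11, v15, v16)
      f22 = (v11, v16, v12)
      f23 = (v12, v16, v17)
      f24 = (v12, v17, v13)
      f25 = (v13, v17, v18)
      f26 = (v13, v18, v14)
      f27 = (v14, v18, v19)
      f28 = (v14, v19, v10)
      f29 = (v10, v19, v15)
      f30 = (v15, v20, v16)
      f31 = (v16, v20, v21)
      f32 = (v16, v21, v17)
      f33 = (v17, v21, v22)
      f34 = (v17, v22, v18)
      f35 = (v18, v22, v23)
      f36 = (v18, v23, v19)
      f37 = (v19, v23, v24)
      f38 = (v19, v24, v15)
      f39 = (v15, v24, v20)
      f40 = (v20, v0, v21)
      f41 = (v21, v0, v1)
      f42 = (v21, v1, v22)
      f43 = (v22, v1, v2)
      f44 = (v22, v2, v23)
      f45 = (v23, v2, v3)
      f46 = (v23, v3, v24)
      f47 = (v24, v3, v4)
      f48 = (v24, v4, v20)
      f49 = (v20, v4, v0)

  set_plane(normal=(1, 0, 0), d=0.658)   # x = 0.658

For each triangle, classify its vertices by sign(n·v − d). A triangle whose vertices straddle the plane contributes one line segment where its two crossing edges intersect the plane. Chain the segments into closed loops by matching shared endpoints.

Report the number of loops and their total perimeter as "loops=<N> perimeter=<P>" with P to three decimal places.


Straddling triangles (24 of 50):
  (v1,v5,v6) [++-] → (0.658, 2.02516, 0.303682)–(0.658, 1.72012, 0.6087)  len=0.4314
  (v1,v6,v2) [+-+] → (0.658, 1.72012, 0.6087)–(0.658, 1.60818, 0.582275)  len=0.1150
  (v2,v6,v7) [+--] → (0.658, 1.60818, 0.582275)–(0.658, 0.735287, 0.3762)  len=0.8969
  (v2,v7,v3) [+-+] → (0.658, 0.735287, 0.3762)–(0.658, 0.735287, 0.1117)  len=0.2645
  (v3,v7,v8) [+--] → (0.658, 0.735287, 0.1117)–(0.658, 0.735287, -0.3762)  len=0.4879
  (v3,v8,v4) [+-+] → (0.658, 0.735287, -0.3762)–(0.658, 0.920585, -0.419939)  len=0.1904
  (v4,v8,v9) [+--] → (0.658, 0.920585, -0.419939)–(0.658, 1.72012, -0.6087)  len=0.8215
  (v4,v9,v0) [+-+] → (0.658, 1.72012, -0.6087)–(0.658, 1.7438, -0.585016)  len=0.0335
  (v0,v9,v5) [+-+] → (0.658, 1.7438, -0.585016)–(0.658, 2.02516, -0.303682)  len=0.3979
  (v5,v10,v6) [+--] → (0.658, 2.21284, 0)–(0.658, 2.02516, 0.303682)  len=0.3570
  (v9,v14,v5) [--+] → (0.658, 2.20154, -0.018291)–(0.658, 2.02516, -0.303682)  len=0.3355
  (v5,v14,v10) [+--] → (0.658, 2.20154, -0.018291)–(0.658, 2.21284, 0)  len=0.0215
  (v15,v20,v16) [-+-] → (0.658, -2.21284, 0)–(0.658, -2.20154, 0.018291)  len=0.0215
  (v16,v20,v21) [-+-] → (0.658, -2.20154, 0.018291)–(0.658, -2.02516, 0.303682)  len=0.3355
  (v15,v24,v20) [--+] → (0.658, -2.02516, -0.303682)–(0.658, -2.21284, 0)  len=0.3570
  (v20,v0,v21) [++-] → (0.658, -1.7438, 0.585016)–(0.658, -2.02516, 0.303682)  len=0.3979
  (v21,v0,v1) [-++] → (0.658, -1.7438, 0.585016)–(0.658, -1.72012, 0.6087)  len=0.0335
  (v21,v1,v22) [-+-] → (0.658, -1.72012, 0.6087)–(0.658, -0.920585, 0.419939)  len=0.8215
  (v22,v1,v2) [-++] → (0.658, -0.920585, 0.419939)–(0.658, -0.735287, 0.3762)  len=0.1904
  (v22,v2,v23) [-+-] → (0.658, -0.735287, 0.3762)–(0.658, -0.735287, -0.1117)  len=0.4879
  (v23,v2,v3) [-++] → (0.658, -0.735287, -0.1117)–(0.658, -0.735287, -0.3762)  len=0.2645
  (v23,v3,v24) [-+-] → (0.658, -0.735287, -0.3762)–(0.658, -1.60818, -0.582275)  len=0.8969
  (v24,v3,v4) [-++] → (0.658, -1.60818, -0.582275)–(0.658, -1.72012, -0.6087)  len=0.1150
  (v24,v4,v20) [-++] → (0.658, -1.72012, -0.6087)–(0.658, -2.02516, -0.303682)  len=0.4314

Chained into 2 loop(s):
  loop 1: 12 segments, perimeter = 4.3530
  loop 2: 12 segments, perimeter = 4.3530
Total perimeter = 8.706

loops=2 perimeter=8.706


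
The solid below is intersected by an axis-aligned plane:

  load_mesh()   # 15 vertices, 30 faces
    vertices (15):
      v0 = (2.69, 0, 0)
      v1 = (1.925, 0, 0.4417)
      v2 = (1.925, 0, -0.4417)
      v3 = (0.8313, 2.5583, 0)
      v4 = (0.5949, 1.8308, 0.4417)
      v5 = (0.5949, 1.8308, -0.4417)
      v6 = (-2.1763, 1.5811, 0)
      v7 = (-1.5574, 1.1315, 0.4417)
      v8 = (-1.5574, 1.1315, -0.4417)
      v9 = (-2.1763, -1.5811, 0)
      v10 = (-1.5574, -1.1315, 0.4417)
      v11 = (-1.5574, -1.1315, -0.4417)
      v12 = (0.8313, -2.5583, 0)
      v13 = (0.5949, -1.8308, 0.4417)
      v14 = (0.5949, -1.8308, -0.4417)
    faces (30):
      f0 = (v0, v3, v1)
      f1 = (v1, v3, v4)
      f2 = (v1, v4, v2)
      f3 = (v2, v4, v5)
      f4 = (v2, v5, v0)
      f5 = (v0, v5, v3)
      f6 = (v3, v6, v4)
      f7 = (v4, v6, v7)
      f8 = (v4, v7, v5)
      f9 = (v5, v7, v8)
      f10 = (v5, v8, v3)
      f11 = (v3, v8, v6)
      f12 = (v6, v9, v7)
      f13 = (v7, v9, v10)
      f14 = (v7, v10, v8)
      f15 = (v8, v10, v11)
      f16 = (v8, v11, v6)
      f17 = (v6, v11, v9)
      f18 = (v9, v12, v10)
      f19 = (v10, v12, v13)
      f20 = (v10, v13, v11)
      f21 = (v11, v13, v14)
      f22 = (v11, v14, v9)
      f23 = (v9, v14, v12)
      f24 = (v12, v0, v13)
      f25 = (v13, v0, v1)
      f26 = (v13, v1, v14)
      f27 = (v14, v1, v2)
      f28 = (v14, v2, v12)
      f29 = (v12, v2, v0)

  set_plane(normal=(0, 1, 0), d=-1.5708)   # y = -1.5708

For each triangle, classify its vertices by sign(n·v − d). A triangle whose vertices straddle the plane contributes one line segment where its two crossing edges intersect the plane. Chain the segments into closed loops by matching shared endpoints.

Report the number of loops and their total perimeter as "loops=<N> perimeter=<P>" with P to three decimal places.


Straddling triangles (14 of 30):
  (v6,v9,v7) [+-+] → (-2.1763, -1.5708, 0)–(-2.17395, -1.5708, 0.00167718)  len=0.0029
  (v7,v9,v10) [+-+] → (-2.17395, -1.5708, 0.00167718)–(-2.16212, -1.5708, 0.010119)  len=0.0145
  (v6,v11,v9) [++-] → (-2.16212, -1.5708, -0.010119)–(-2.1763, -1.5708, 0)  len=0.0174
  (v9,v12,v10) [--+] → (-0.821939, -1.5708, 0.305704)–(-2.16212, -1.5708, 0.010119)  len=1.3724
  (v10,v12,v13) [+--] → (-0.821939, -1.5708, 0.305704)–(-0.205326, -1.5708, 0.4417)  len=0.6314
  (v10,v13,v11) [+-+] → (-0.205326, -1.5708, 0.4417)–(-0.205326, -1.5708, 0.113252)  len=0.3284
  (v11,v13,v14) [+--] → (-0.205326, -1.5708, 0.113252)–(-0.205326, -1.5708, -0.4417)  len=0.5550
  (v11,v14,v9) [+--] → (-0.205326, -1.5708, -0.4417)–(-2.16212, -1.5708, -0.010119)  len=2.0038
  (v12,v0,v13) [-+-] → (1.54876, -1.5708, 0)–(0.892434, -1.5708, 0.378972)  len=0.7579
  (v13,v0,v1) [-++] → (0.892434, -1.5708, 0.378972)–(0.783793, -1.5708, 0.4417)  len=0.1254
  (v13,v1,v14) [-+-] → (0.783793, -1.5708, 0.4417)–(0.783793, -1.5708, -0.316244)  len=0.7579
  (v14,v1,v2) [-++] → (0.783793, -1.5708, -0.316244)–(0.783793, -1.5708, -0.4417)  len=0.1255
  (v14,v2,v12) [-+-] → (0.783793, -1.5708, -0.4417)–(1.25347, -1.5708, -0.170496)  len=0.5424
  (v12,v2,v0) [-++] → (1.25347, -1.5708, -0.170496)–(1.54876, -1.5708, 0)  len=0.3410

Chained into 2 loop(s):
  loop 1: 8 segments, perimeter = 4.9259
  loop 2: 6 segments, perimeter = 2.6501
Total perimeter = 7.576

loops=2 perimeter=7.576
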